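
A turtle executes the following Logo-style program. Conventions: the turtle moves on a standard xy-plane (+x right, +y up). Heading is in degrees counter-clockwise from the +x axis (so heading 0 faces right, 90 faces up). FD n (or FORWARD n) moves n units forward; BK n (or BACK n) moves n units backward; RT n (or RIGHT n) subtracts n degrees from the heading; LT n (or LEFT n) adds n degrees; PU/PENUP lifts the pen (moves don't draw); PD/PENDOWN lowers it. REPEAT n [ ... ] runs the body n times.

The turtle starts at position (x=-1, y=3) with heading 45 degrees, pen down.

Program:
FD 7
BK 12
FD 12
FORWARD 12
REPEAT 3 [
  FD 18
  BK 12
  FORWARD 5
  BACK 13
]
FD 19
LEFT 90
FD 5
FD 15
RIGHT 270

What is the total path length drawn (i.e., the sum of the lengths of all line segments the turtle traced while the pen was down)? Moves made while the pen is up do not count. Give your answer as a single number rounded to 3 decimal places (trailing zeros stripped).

Answer: 226

Derivation:
Executing turtle program step by step:
Start: pos=(-1,3), heading=45, pen down
FD 7: (-1,3) -> (3.95,7.95) [heading=45, draw]
BK 12: (3.95,7.95) -> (-4.536,-0.536) [heading=45, draw]
FD 12: (-4.536,-0.536) -> (3.95,7.95) [heading=45, draw]
FD 12: (3.95,7.95) -> (12.435,16.435) [heading=45, draw]
REPEAT 3 [
  -- iteration 1/3 --
  FD 18: (12.435,16.435) -> (25.163,29.163) [heading=45, draw]
  BK 12: (25.163,29.163) -> (16.678,20.678) [heading=45, draw]
  FD 5: (16.678,20.678) -> (20.213,24.213) [heading=45, draw]
  BK 13: (20.213,24.213) -> (11.021,15.021) [heading=45, draw]
  -- iteration 2/3 --
  FD 18: (11.021,15.021) -> (23.749,27.749) [heading=45, draw]
  BK 12: (23.749,27.749) -> (15.263,19.263) [heading=45, draw]
  FD 5: (15.263,19.263) -> (18.799,22.799) [heading=45, draw]
  BK 13: (18.799,22.799) -> (9.607,13.607) [heading=45, draw]
  -- iteration 3/3 --
  FD 18: (9.607,13.607) -> (22.335,26.335) [heading=45, draw]
  BK 12: (22.335,26.335) -> (13.849,17.849) [heading=45, draw]
  FD 5: (13.849,17.849) -> (17.385,21.385) [heading=45, draw]
  BK 13: (17.385,21.385) -> (8.192,12.192) [heading=45, draw]
]
FD 19: (8.192,12.192) -> (21.627,25.627) [heading=45, draw]
LT 90: heading 45 -> 135
FD 5: (21.627,25.627) -> (18.092,29.163) [heading=135, draw]
FD 15: (18.092,29.163) -> (7.485,39.77) [heading=135, draw]
RT 270: heading 135 -> 225
Final: pos=(7.485,39.77), heading=225, 19 segment(s) drawn

Segment lengths:
  seg 1: (-1,3) -> (3.95,7.95), length = 7
  seg 2: (3.95,7.95) -> (-4.536,-0.536), length = 12
  seg 3: (-4.536,-0.536) -> (3.95,7.95), length = 12
  seg 4: (3.95,7.95) -> (12.435,16.435), length = 12
  seg 5: (12.435,16.435) -> (25.163,29.163), length = 18
  seg 6: (25.163,29.163) -> (16.678,20.678), length = 12
  seg 7: (16.678,20.678) -> (20.213,24.213), length = 5
  seg 8: (20.213,24.213) -> (11.021,15.021), length = 13
  seg 9: (11.021,15.021) -> (23.749,27.749), length = 18
  seg 10: (23.749,27.749) -> (15.263,19.263), length = 12
  seg 11: (15.263,19.263) -> (18.799,22.799), length = 5
  seg 12: (18.799,22.799) -> (9.607,13.607), length = 13
  seg 13: (9.607,13.607) -> (22.335,26.335), length = 18
  seg 14: (22.335,26.335) -> (13.849,17.849), length = 12
  seg 15: (13.849,17.849) -> (17.385,21.385), length = 5
  seg 16: (17.385,21.385) -> (8.192,12.192), length = 13
  seg 17: (8.192,12.192) -> (21.627,25.627), length = 19
  seg 18: (21.627,25.627) -> (18.092,29.163), length = 5
  seg 19: (18.092,29.163) -> (7.485,39.77), length = 15
Total = 226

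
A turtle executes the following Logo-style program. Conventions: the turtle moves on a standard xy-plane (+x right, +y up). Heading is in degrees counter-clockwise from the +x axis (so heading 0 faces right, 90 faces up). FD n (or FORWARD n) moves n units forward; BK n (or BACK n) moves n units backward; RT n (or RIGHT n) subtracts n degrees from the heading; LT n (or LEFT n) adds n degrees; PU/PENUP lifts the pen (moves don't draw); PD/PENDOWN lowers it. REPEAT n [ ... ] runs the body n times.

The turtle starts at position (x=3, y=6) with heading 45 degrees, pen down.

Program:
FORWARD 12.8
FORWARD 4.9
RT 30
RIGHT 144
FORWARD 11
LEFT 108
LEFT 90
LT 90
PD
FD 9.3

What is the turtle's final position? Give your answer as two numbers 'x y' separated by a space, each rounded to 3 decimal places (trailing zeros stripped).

Executing turtle program step by step:
Start: pos=(3,6), heading=45, pen down
FD 12.8: (3,6) -> (12.051,15.051) [heading=45, draw]
FD 4.9: (12.051,15.051) -> (15.516,18.516) [heading=45, draw]
RT 30: heading 45 -> 15
RT 144: heading 15 -> 231
FD 11: (15.516,18.516) -> (8.593,9.967) [heading=231, draw]
LT 108: heading 231 -> 339
LT 90: heading 339 -> 69
LT 90: heading 69 -> 159
PD: pen down
FD 9.3: (8.593,9.967) -> (-0.089,13.3) [heading=159, draw]
Final: pos=(-0.089,13.3), heading=159, 4 segment(s) drawn

Answer: -0.089 13.3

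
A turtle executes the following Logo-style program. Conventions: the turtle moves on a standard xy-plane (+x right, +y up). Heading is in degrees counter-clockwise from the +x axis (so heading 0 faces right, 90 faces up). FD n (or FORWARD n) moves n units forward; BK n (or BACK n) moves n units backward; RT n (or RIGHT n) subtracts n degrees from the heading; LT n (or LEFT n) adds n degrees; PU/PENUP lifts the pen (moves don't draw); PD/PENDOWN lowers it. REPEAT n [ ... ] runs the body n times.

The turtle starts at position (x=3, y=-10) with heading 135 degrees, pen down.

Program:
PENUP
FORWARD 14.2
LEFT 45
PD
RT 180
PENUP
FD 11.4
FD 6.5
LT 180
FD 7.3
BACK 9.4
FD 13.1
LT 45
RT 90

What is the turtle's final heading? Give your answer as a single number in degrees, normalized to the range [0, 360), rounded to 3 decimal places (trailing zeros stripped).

Answer: 135

Derivation:
Executing turtle program step by step:
Start: pos=(3,-10), heading=135, pen down
PU: pen up
FD 14.2: (3,-10) -> (-7.041,0.041) [heading=135, move]
LT 45: heading 135 -> 180
PD: pen down
RT 180: heading 180 -> 0
PU: pen up
FD 11.4: (-7.041,0.041) -> (4.359,0.041) [heading=0, move]
FD 6.5: (4.359,0.041) -> (10.859,0.041) [heading=0, move]
LT 180: heading 0 -> 180
FD 7.3: (10.859,0.041) -> (3.559,0.041) [heading=180, move]
BK 9.4: (3.559,0.041) -> (12.959,0.041) [heading=180, move]
FD 13.1: (12.959,0.041) -> (-0.141,0.041) [heading=180, move]
LT 45: heading 180 -> 225
RT 90: heading 225 -> 135
Final: pos=(-0.141,0.041), heading=135, 0 segment(s) drawn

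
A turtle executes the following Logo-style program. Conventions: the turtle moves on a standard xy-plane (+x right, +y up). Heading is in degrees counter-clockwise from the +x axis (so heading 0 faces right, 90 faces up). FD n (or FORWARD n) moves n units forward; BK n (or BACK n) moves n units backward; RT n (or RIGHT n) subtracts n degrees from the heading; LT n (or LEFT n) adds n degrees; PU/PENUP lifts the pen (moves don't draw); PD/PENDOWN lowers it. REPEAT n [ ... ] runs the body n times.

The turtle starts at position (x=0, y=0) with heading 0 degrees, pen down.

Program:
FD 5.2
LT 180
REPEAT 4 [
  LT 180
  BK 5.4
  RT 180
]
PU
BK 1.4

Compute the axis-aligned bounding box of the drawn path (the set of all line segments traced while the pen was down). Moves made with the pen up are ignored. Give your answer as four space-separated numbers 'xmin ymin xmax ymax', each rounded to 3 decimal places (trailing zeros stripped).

Executing turtle program step by step:
Start: pos=(0,0), heading=0, pen down
FD 5.2: (0,0) -> (5.2,0) [heading=0, draw]
LT 180: heading 0 -> 180
REPEAT 4 [
  -- iteration 1/4 --
  LT 180: heading 180 -> 0
  BK 5.4: (5.2,0) -> (-0.2,0) [heading=0, draw]
  RT 180: heading 0 -> 180
  -- iteration 2/4 --
  LT 180: heading 180 -> 0
  BK 5.4: (-0.2,0) -> (-5.6,0) [heading=0, draw]
  RT 180: heading 0 -> 180
  -- iteration 3/4 --
  LT 180: heading 180 -> 0
  BK 5.4: (-5.6,0) -> (-11,0) [heading=0, draw]
  RT 180: heading 0 -> 180
  -- iteration 4/4 --
  LT 180: heading 180 -> 0
  BK 5.4: (-11,0) -> (-16.4,0) [heading=0, draw]
  RT 180: heading 0 -> 180
]
PU: pen up
BK 1.4: (-16.4,0) -> (-15,0) [heading=180, move]
Final: pos=(-15,0), heading=180, 5 segment(s) drawn

Segment endpoints: x in {-16.4, -11, -5.6, -0.2, 0, 5.2}, y in {0, 0, 0, 0, 0}
xmin=-16.4, ymin=0, xmax=5.2, ymax=0

Answer: -16.4 0 5.2 0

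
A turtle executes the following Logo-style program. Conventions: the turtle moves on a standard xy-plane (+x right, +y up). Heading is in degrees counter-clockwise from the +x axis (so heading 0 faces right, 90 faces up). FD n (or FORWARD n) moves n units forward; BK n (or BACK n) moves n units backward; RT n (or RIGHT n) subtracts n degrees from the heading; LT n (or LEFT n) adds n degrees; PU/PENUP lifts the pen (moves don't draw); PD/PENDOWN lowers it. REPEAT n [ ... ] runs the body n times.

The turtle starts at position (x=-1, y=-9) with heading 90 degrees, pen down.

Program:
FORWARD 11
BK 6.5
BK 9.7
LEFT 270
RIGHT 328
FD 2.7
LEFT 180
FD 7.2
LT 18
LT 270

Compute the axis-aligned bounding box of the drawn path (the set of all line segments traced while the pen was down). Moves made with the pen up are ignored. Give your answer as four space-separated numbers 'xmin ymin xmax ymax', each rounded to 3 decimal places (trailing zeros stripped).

Executing turtle program step by step:
Start: pos=(-1,-9), heading=90, pen down
FD 11: (-1,-9) -> (-1,2) [heading=90, draw]
BK 6.5: (-1,2) -> (-1,-4.5) [heading=90, draw]
BK 9.7: (-1,-4.5) -> (-1,-14.2) [heading=90, draw]
LT 270: heading 90 -> 0
RT 328: heading 0 -> 32
FD 2.7: (-1,-14.2) -> (1.29,-12.769) [heading=32, draw]
LT 180: heading 32 -> 212
FD 7.2: (1.29,-12.769) -> (-4.816,-16.585) [heading=212, draw]
LT 18: heading 212 -> 230
LT 270: heading 230 -> 140
Final: pos=(-4.816,-16.585), heading=140, 5 segment(s) drawn

Segment endpoints: x in {-4.816, -1, -1, -1, -1, 1.29}, y in {-16.585, -14.2, -12.769, -9, -4.5, 2}
xmin=-4.816, ymin=-16.585, xmax=1.29, ymax=2

Answer: -4.816 -16.585 1.29 2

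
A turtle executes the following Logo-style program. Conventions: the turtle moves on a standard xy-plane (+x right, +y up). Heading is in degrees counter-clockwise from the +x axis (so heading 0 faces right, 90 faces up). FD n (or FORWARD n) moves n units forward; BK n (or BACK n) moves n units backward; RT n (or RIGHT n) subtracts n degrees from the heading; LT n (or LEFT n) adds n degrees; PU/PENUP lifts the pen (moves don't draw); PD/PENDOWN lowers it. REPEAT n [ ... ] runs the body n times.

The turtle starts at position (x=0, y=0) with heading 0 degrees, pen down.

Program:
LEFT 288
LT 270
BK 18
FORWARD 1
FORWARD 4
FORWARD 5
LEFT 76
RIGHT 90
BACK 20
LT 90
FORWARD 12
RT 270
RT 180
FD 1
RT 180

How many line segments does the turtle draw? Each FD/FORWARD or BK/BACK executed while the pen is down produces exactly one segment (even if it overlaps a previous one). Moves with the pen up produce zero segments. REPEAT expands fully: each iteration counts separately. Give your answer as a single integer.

Executing turtle program step by step:
Start: pos=(0,0), heading=0, pen down
LT 288: heading 0 -> 288
LT 270: heading 288 -> 198
BK 18: (0,0) -> (17.119,5.562) [heading=198, draw]
FD 1: (17.119,5.562) -> (16.168,5.253) [heading=198, draw]
FD 4: (16.168,5.253) -> (12.364,4.017) [heading=198, draw]
FD 5: (12.364,4.017) -> (7.608,2.472) [heading=198, draw]
LT 76: heading 198 -> 274
RT 90: heading 274 -> 184
BK 20: (7.608,2.472) -> (27.56,3.867) [heading=184, draw]
LT 90: heading 184 -> 274
FD 12: (27.56,3.867) -> (28.397,-8.104) [heading=274, draw]
RT 270: heading 274 -> 4
RT 180: heading 4 -> 184
FD 1: (28.397,-8.104) -> (27.399,-8.173) [heading=184, draw]
RT 180: heading 184 -> 4
Final: pos=(27.399,-8.173), heading=4, 7 segment(s) drawn
Segments drawn: 7

Answer: 7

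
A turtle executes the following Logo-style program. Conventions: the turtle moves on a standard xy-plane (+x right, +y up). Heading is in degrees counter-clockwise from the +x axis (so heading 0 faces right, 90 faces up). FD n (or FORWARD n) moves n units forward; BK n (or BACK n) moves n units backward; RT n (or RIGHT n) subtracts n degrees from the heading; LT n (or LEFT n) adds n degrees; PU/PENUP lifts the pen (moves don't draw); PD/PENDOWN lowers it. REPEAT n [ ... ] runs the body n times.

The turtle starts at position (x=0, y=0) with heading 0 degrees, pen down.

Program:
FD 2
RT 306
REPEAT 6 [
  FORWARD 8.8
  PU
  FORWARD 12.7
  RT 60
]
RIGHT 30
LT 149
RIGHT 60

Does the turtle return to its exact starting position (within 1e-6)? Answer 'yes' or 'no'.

Answer: no

Derivation:
Executing turtle program step by step:
Start: pos=(0,0), heading=0, pen down
FD 2: (0,0) -> (2,0) [heading=0, draw]
RT 306: heading 0 -> 54
REPEAT 6 [
  -- iteration 1/6 --
  FD 8.8: (2,0) -> (7.173,7.119) [heading=54, draw]
  PU: pen up
  FD 12.7: (7.173,7.119) -> (14.637,17.394) [heading=54, move]
  RT 60: heading 54 -> 354
  -- iteration 2/6 --
  FD 8.8: (14.637,17.394) -> (23.389,16.474) [heading=354, move]
  PU: pen up
  FD 12.7: (23.389,16.474) -> (36.02,15.147) [heading=354, move]
  RT 60: heading 354 -> 294
  -- iteration 3/6 --
  FD 8.8: (36.02,15.147) -> (39.599,7.107) [heading=294, move]
  PU: pen up
  FD 12.7: (39.599,7.107) -> (44.764,-4.495) [heading=294, move]
  RT 60: heading 294 -> 234
  -- iteration 4/6 --
  FD 8.8: (44.764,-4.495) -> (39.592,-11.614) [heading=234, move]
  PU: pen up
  FD 12.7: (39.592,-11.614) -> (32.127,-21.889) [heading=234, move]
  RT 60: heading 234 -> 174
  -- iteration 5/6 --
  FD 8.8: (32.127,-21.889) -> (23.375,-20.969) [heading=174, move]
  PU: pen up
  FD 12.7: (23.375,-20.969) -> (10.745,-19.641) [heading=174, move]
  RT 60: heading 174 -> 114
  -- iteration 6/6 --
  FD 8.8: (10.745,-19.641) -> (7.166,-11.602) [heading=114, move]
  PU: pen up
  FD 12.7: (7.166,-11.602) -> (2,0) [heading=114, move]
  RT 60: heading 114 -> 54
]
RT 30: heading 54 -> 24
LT 149: heading 24 -> 173
RT 60: heading 173 -> 113
Final: pos=(2,0), heading=113, 2 segment(s) drawn

Start position: (0, 0)
Final position: (2, 0)
Distance = 2; >= 1e-6 -> NOT closed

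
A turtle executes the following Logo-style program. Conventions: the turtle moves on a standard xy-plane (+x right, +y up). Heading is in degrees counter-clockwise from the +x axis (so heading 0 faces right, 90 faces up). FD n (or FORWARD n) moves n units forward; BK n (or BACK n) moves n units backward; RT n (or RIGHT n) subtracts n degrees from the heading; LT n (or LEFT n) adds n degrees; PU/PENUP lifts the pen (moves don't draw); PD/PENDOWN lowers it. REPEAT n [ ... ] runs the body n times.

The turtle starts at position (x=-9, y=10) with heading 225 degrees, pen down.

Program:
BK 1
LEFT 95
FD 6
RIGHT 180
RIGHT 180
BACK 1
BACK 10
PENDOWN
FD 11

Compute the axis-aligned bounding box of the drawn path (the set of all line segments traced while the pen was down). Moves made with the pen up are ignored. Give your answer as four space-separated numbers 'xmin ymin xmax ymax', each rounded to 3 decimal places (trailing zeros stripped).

Answer: -12.123 6.85 -3.697 13.921

Derivation:
Executing turtle program step by step:
Start: pos=(-9,10), heading=225, pen down
BK 1: (-9,10) -> (-8.293,10.707) [heading=225, draw]
LT 95: heading 225 -> 320
FD 6: (-8.293,10.707) -> (-3.697,6.85) [heading=320, draw]
RT 180: heading 320 -> 140
RT 180: heading 140 -> 320
BK 1: (-3.697,6.85) -> (-4.463,7.493) [heading=320, draw]
BK 10: (-4.463,7.493) -> (-12.123,13.921) [heading=320, draw]
PD: pen down
FD 11: (-12.123,13.921) -> (-3.697,6.85) [heading=320, draw]
Final: pos=(-3.697,6.85), heading=320, 5 segment(s) drawn

Segment endpoints: x in {-12.123, -9, -8.293, -4.463, -3.697, -3.697}, y in {6.85, 6.85, 7.493, 10, 10.707, 13.921}
xmin=-12.123, ymin=6.85, xmax=-3.697, ymax=13.921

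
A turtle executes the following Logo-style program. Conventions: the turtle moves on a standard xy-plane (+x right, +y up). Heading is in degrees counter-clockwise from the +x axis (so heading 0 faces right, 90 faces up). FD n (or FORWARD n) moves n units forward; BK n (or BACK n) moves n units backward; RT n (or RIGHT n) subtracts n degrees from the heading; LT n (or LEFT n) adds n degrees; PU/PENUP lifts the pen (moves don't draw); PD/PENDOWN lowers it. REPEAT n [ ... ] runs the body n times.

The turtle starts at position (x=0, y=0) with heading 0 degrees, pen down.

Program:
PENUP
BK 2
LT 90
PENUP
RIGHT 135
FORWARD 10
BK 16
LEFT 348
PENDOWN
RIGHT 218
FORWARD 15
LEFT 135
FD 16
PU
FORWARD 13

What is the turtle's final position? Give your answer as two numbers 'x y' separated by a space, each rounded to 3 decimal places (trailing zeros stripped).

Executing turtle program step by step:
Start: pos=(0,0), heading=0, pen down
PU: pen up
BK 2: (0,0) -> (-2,0) [heading=0, move]
LT 90: heading 0 -> 90
PU: pen up
RT 135: heading 90 -> 315
FD 10: (-2,0) -> (5.071,-7.071) [heading=315, move]
BK 16: (5.071,-7.071) -> (-6.243,4.243) [heading=315, move]
LT 348: heading 315 -> 303
PD: pen down
RT 218: heading 303 -> 85
FD 15: (-6.243,4.243) -> (-4.935,19.186) [heading=85, draw]
LT 135: heading 85 -> 220
FD 16: (-4.935,19.186) -> (-17.192,8.901) [heading=220, draw]
PU: pen up
FD 13: (-17.192,8.901) -> (-27.151,0.545) [heading=220, move]
Final: pos=(-27.151,0.545), heading=220, 2 segment(s) drawn

Answer: -27.151 0.545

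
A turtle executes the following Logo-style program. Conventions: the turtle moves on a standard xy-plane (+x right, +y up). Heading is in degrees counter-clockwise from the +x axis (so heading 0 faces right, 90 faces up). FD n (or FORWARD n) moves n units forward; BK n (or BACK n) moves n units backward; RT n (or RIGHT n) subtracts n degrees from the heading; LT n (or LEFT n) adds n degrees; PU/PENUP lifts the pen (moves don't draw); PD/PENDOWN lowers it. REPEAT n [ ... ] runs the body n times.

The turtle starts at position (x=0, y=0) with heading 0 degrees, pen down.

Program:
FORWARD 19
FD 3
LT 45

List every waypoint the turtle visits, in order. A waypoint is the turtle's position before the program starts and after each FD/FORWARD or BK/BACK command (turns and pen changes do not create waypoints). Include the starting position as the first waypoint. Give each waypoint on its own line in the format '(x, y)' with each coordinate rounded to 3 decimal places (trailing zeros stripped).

Answer: (0, 0)
(19, 0)
(22, 0)

Derivation:
Executing turtle program step by step:
Start: pos=(0,0), heading=0, pen down
FD 19: (0,0) -> (19,0) [heading=0, draw]
FD 3: (19,0) -> (22,0) [heading=0, draw]
LT 45: heading 0 -> 45
Final: pos=(22,0), heading=45, 2 segment(s) drawn
Waypoints (3 total):
(0, 0)
(19, 0)
(22, 0)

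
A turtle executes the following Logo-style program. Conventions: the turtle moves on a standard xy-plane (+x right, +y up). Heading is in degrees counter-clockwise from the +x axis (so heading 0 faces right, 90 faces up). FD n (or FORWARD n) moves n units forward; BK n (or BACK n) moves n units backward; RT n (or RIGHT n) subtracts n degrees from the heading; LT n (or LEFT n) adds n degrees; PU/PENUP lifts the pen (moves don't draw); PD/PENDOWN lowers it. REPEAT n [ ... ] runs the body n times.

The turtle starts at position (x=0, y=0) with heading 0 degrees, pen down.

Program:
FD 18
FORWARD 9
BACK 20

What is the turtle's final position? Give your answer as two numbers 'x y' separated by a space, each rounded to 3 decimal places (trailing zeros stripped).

Answer: 7 0

Derivation:
Executing turtle program step by step:
Start: pos=(0,0), heading=0, pen down
FD 18: (0,0) -> (18,0) [heading=0, draw]
FD 9: (18,0) -> (27,0) [heading=0, draw]
BK 20: (27,0) -> (7,0) [heading=0, draw]
Final: pos=(7,0), heading=0, 3 segment(s) drawn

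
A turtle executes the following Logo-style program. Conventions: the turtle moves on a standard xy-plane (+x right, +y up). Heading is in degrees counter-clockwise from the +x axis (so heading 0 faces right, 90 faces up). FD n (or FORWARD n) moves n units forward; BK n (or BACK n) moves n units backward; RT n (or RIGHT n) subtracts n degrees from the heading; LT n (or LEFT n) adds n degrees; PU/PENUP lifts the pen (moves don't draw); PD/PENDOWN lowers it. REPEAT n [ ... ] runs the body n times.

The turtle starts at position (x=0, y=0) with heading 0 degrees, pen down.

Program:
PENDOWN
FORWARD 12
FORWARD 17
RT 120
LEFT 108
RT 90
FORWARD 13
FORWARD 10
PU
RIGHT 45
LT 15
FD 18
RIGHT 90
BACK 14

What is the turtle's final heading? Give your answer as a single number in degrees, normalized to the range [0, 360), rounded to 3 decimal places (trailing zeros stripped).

Answer: 138

Derivation:
Executing turtle program step by step:
Start: pos=(0,0), heading=0, pen down
PD: pen down
FD 12: (0,0) -> (12,0) [heading=0, draw]
FD 17: (12,0) -> (29,0) [heading=0, draw]
RT 120: heading 0 -> 240
LT 108: heading 240 -> 348
RT 90: heading 348 -> 258
FD 13: (29,0) -> (26.297,-12.716) [heading=258, draw]
FD 10: (26.297,-12.716) -> (24.218,-22.497) [heading=258, draw]
PU: pen up
RT 45: heading 258 -> 213
LT 15: heading 213 -> 228
FD 18: (24.218,-22.497) -> (12.174,-35.874) [heading=228, move]
RT 90: heading 228 -> 138
BK 14: (12.174,-35.874) -> (22.578,-45.242) [heading=138, move]
Final: pos=(22.578,-45.242), heading=138, 4 segment(s) drawn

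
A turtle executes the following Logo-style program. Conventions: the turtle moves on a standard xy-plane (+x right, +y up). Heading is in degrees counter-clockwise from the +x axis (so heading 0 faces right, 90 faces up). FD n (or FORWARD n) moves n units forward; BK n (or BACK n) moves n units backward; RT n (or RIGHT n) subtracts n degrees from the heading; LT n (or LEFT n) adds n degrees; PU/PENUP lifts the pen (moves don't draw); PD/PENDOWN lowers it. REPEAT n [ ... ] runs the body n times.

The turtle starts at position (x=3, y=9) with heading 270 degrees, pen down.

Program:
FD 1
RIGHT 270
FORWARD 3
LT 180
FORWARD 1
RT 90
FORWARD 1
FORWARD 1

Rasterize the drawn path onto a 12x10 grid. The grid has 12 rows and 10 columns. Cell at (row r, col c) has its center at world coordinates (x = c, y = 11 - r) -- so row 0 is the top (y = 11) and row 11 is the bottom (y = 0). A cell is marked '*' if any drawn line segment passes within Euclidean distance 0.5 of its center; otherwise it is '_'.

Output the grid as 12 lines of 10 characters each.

Answer: __________
_____*____
___*_*____
___****___
__________
__________
__________
__________
__________
__________
__________
__________

Derivation:
Segment 0: (3,9) -> (3,8)
Segment 1: (3,8) -> (6,8)
Segment 2: (6,8) -> (5,8)
Segment 3: (5,8) -> (5,9)
Segment 4: (5,9) -> (5,10)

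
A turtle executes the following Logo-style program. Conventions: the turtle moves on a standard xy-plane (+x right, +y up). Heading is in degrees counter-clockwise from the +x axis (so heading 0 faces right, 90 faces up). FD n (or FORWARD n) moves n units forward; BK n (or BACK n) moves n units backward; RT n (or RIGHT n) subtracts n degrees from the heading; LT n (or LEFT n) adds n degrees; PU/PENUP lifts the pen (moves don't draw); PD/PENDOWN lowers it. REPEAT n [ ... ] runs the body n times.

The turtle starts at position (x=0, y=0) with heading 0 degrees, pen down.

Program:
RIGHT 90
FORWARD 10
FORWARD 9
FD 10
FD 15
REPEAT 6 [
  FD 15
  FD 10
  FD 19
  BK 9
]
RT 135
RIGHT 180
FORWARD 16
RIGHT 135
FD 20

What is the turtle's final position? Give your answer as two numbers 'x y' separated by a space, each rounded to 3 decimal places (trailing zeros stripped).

Executing turtle program step by step:
Start: pos=(0,0), heading=0, pen down
RT 90: heading 0 -> 270
FD 10: (0,0) -> (0,-10) [heading=270, draw]
FD 9: (0,-10) -> (0,-19) [heading=270, draw]
FD 10: (0,-19) -> (0,-29) [heading=270, draw]
FD 15: (0,-29) -> (0,-44) [heading=270, draw]
REPEAT 6 [
  -- iteration 1/6 --
  FD 15: (0,-44) -> (0,-59) [heading=270, draw]
  FD 10: (0,-59) -> (0,-69) [heading=270, draw]
  FD 19: (0,-69) -> (0,-88) [heading=270, draw]
  BK 9: (0,-88) -> (0,-79) [heading=270, draw]
  -- iteration 2/6 --
  FD 15: (0,-79) -> (0,-94) [heading=270, draw]
  FD 10: (0,-94) -> (0,-104) [heading=270, draw]
  FD 19: (0,-104) -> (0,-123) [heading=270, draw]
  BK 9: (0,-123) -> (0,-114) [heading=270, draw]
  -- iteration 3/6 --
  FD 15: (0,-114) -> (0,-129) [heading=270, draw]
  FD 10: (0,-129) -> (0,-139) [heading=270, draw]
  FD 19: (0,-139) -> (0,-158) [heading=270, draw]
  BK 9: (0,-158) -> (0,-149) [heading=270, draw]
  -- iteration 4/6 --
  FD 15: (0,-149) -> (0,-164) [heading=270, draw]
  FD 10: (0,-164) -> (0,-174) [heading=270, draw]
  FD 19: (0,-174) -> (0,-193) [heading=270, draw]
  BK 9: (0,-193) -> (0,-184) [heading=270, draw]
  -- iteration 5/6 --
  FD 15: (0,-184) -> (0,-199) [heading=270, draw]
  FD 10: (0,-199) -> (0,-209) [heading=270, draw]
  FD 19: (0,-209) -> (0,-228) [heading=270, draw]
  BK 9: (0,-228) -> (0,-219) [heading=270, draw]
  -- iteration 6/6 --
  FD 15: (0,-219) -> (0,-234) [heading=270, draw]
  FD 10: (0,-234) -> (0,-244) [heading=270, draw]
  FD 19: (0,-244) -> (0,-263) [heading=270, draw]
  BK 9: (0,-263) -> (0,-254) [heading=270, draw]
]
RT 135: heading 270 -> 135
RT 180: heading 135 -> 315
FD 16: (0,-254) -> (11.314,-265.314) [heading=315, draw]
RT 135: heading 315 -> 180
FD 20: (11.314,-265.314) -> (-8.686,-265.314) [heading=180, draw]
Final: pos=(-8.686,-265.314), heading=180, 30 segment(s) drawn

Answer: -8.686 -265.314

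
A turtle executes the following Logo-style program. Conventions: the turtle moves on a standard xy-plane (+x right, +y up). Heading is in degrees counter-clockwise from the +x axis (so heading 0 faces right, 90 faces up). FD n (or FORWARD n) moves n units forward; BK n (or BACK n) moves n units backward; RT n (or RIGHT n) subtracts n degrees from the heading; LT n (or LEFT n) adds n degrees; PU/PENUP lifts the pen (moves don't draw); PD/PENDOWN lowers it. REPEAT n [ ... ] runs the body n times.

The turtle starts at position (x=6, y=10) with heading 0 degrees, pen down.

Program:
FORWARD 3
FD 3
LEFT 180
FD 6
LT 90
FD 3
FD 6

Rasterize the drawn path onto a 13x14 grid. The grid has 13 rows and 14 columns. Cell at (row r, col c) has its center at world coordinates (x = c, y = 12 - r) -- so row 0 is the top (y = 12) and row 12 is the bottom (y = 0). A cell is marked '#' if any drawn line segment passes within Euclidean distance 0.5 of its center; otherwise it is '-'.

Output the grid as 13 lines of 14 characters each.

Segment 0: (6,10) -> (9,10)
Segment 1: (9,10) -> (12,10)
Segment 2: (12,10) -> (6,10)
Segment 3: (6,10) -> (6,7)
Segment 4: (6,7) -> (6,1)

Answer: --------------
--------------
------#######-
------#-------
------#-------
------#-------
------#-------
------#-------
------#-------
------#-------
------#-------
------#-------
--------------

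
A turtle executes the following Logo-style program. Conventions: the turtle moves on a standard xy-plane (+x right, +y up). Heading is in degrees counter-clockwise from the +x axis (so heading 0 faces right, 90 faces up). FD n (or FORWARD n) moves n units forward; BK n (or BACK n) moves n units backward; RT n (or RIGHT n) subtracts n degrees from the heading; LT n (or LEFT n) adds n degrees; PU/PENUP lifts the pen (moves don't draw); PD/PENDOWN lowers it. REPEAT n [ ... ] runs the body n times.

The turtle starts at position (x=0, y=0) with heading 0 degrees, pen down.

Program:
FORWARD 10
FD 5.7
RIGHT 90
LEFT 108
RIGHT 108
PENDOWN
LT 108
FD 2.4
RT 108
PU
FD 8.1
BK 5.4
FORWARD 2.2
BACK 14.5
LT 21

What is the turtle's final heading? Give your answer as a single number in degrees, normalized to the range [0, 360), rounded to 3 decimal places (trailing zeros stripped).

Executing turtle program step by step:
Start: pos=(0,0), heading=0, pen down
FD 10: (0,0) -> (10,0) [heading=0, draw]
FD 5.7: (10,0) -> (15.7,0) [heading=0, draw]
RT 90: heading 0 -> 270
LT 108: heading 270 -> 18
RT 108: heading 18 -> 270
PD: pen down
LT 108: heading 270 -> 18
FD 2.4: (15.7,0) -> (17.983,0.742) [heading=18, draw]
RT 108: heading 18 -> 270
PU: pen up
FD 8.1: (17.983,0.742) -> (17.983,-7.358) [heading=270, move]
BK 5.4: (17.983,-7.358) -> (17.983,-1.958) [heading=270, move]
FD 2.2: (17.983,-1.958) -> (17.983,-4.158) [heading=270, move]
BK 14.5: (17.983,-4.158) -> (17.983,10.342) [heading=270, move]
LT 21: heading 270 -> 291
Final: pos=(17.983,10.342), heading=291, 3 segment(s) drawn

Answer: 291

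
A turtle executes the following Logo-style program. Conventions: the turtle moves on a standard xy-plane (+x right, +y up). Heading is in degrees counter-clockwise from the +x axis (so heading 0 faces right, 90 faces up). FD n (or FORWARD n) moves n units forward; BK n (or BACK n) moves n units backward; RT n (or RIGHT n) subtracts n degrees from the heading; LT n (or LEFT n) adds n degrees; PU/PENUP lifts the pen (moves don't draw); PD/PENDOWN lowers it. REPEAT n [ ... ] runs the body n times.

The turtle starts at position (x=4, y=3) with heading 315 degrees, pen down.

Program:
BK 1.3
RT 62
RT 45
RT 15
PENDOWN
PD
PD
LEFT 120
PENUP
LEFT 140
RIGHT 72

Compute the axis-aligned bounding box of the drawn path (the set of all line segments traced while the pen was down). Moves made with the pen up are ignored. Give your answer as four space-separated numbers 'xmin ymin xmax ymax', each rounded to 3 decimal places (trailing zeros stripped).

Executing turtle program step by step:
Start: pos=(4,3), heading=315, pen down
BK 1.3: (4,3) -> (3.081,3.919) [heading=315, draw]
RT 62: heading 315 -> 253
RT 45: heading 253 -> 208
RT 15: heading 208 -> 193
PD: pen down
PD: pen down
PD: pen down
LT 120: heading 193 -> 313
PU: pen up
LT 140: heading 313 -> 93
RT 72: heading 93 -> 21
Final: pos=(3.081,3.919), heading=21, 1 segment(s) drawn

Segment endpoints: x in {3.081, 4}, y in {3, 3.919}
xmin=3.081, ymin=3, xmax=4, ymax=3.919

Answer: 3.081 3 4 3.919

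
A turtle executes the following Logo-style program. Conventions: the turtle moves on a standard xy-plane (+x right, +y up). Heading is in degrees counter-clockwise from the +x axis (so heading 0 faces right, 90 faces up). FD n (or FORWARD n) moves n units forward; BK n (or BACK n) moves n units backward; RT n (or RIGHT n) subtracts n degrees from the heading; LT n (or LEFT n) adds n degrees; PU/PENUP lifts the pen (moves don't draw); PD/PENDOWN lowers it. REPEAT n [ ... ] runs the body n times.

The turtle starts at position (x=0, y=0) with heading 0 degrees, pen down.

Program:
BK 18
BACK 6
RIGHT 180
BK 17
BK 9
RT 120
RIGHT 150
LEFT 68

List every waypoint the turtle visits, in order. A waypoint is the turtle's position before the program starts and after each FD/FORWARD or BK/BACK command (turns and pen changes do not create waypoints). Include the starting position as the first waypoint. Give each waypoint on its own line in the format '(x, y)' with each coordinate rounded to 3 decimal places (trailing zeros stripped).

Answer: (0, 0)
(-18, 0)
(-24, 0)
(-7, 0)
(2, 0)

Derivation:
Executing turtle program step by step:
Start: pos=(0,0), heading=0, pen down
BK 18: (0,0) -> (-18,0) [heading=0, draw]
BK 6: (-18,0) -> (-24,0) [heading=0, draw]
RT 180: heading 0 -> 180
BK 17: (-24,0) -> (-7,0) [heading=180, draw]
BK 9: (-7,0) -> (2,0) [heading=180, draw]
RT 120: heading 180 -> 60
RT 150: heading 60 -> 270
LT 68: heading 270 -> 338
Final: pos=(2,0), heading=338, 4 segment(s) drawn
Waypoints (5 total):
(0, 0)
(-18, 0)
(-24, 0)
(-7, 0)
(2, 0)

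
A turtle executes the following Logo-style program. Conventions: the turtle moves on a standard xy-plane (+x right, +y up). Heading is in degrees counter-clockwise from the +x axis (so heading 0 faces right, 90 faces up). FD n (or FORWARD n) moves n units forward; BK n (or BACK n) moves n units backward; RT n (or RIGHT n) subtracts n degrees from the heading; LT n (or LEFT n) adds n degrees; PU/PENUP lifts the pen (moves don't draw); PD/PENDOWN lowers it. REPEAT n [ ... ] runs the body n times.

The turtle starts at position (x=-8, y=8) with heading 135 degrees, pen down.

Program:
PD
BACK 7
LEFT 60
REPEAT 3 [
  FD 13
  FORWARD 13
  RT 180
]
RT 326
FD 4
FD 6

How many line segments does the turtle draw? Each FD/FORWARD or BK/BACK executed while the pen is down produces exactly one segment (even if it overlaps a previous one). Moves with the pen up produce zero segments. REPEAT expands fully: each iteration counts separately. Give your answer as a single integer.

Executing turtle program step by step:
Start: pos=(-8,8), heading=135, pen down
PD: pen down
BK 7: (-8,8) -> (-3.05,3.05) [heading=135, draw]
LT 60: heading 135 -> 195
REPEAT 3 [
  -- iteration 1/3 --
  FD 13: (-3.05,3.05) -> (-15.607,-0.314) [heading=195, draw]
  FD 13: (-15.607,-0.314) -> (-28.164,-3.679) [heading=195, draw]
  RT 180: heading 195 -> 15
  -- iteration 2/3 --
  FD 13: (-28.164,-3.679) -> (-15.607,-0.314) [heading=15, draw]
  FD 13: (-15.607,-0.314) -> (-3.05,3.05) [heading=15, draw]
  RT 180: heading 15 -> 195
  -- iteration 3/3 --
  FD 13: (-3.05,3.05) -> (-15.607,-0.314) [heading=195, draw]
  FD 13: (-15.607,-0.314) -> (-28.164,-3.679) [heading=195, draw]
  RT 180: heading 195 -> 15
]
RT 326: heading 15 -> 49
FD 4: (-28.164,-3.679) -> (-25.54,-0.66) [heading=49, draw]
FD 6: (-25.54,-0.66) -> (-21.604,3.868) [heading=49, draw]
Final: pos=(-21.604,3.868), heading=49, 9 segment(s) drawn
Segments drawn: 9

Answer: 9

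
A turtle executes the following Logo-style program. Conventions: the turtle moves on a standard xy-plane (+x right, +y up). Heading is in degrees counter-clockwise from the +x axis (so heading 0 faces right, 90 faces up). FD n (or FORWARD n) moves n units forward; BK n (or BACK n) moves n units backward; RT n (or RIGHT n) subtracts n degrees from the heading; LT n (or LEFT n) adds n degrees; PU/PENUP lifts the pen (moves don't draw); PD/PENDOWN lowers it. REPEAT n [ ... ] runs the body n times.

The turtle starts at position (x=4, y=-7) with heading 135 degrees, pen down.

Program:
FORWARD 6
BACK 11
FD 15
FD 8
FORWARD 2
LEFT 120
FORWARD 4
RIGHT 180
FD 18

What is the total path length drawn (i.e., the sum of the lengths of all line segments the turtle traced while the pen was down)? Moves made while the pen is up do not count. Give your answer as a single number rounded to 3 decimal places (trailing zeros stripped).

Answer: 64

Derivation:
Executing turtle program step by step:
Start: pos=(4,-7), heading=135, pen down
FD 6: (4,-7) -> (-0.243,-2.757) [heading=135, draw]
BK 11: (-0.243,-2.757) -> (7.536,-10.536) [heading=135, draw]
FD 15: (7.536,-10.536) -> (-3.071,0.071) [heading=135, draw]
FD 8: (-3.071,0.071) -> (-8.728,5.728) [heading=135, draw]
FD 2: (-8.728,5.728) -> (-10.142,7.142) [heading=135, draw]
LT 120: heading 135 -> 255
FD 4: (-10.142,7.142) -> (-11.177,3.278) [heading=255, draw]
RT 180: heading 255 -> 75
FD 18: (-11.177,3.278) -> (-6.519,20.665) [heading=75, draw]
Final: pos=(-6.519,20.665), heading=75, 7 segment(s) drawn

Segment lengths:
  seg 1: (4,-7) -> (-0.243,-2.757), length = 6
  seg 2: (-0.243,-2.757) -> (7.536,-10.536), length = 11
  seg 3: (7.536,-10.536) -> (-3.071,0.071), length = 15
  seg 4: (-3.071,0.071) -> (-8.728,5.728), length = 8
  seg 5: (-8.728,5.728) -> (-10.142,7.142), length = 2
  seg 6: (-10.142,7.142) -> (-11.177,3.278), length = 4
  seg 7: (-11.177,3.278) -> (-6.519,20.665), length = 18
Total = 64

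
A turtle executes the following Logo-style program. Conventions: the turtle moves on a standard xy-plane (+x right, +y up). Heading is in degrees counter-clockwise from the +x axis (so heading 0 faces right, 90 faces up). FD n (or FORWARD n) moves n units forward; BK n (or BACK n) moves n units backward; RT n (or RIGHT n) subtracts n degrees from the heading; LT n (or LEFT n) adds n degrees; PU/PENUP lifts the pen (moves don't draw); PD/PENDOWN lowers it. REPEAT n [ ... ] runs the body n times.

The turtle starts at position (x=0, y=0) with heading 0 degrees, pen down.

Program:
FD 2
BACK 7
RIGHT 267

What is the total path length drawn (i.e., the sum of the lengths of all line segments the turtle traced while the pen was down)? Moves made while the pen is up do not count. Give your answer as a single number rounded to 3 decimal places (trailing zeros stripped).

Answer: 9

Derivation:
Executing turtle program step by step:
Start: pos=(0,0), heading=0, pen down
FD 2: (0,0) -> (2,0) [heading=0, draw]
BK 7: (2,0) -> (-5,0) [heading=0, draw]
RT 267: heading 0 -> 93
Final: pos=(-5,0), heading=93, 2 segment(s) drawn

Segment lengths:
  seg 1: (0,0) -> (2,0), length = 2
  seg 2: (2,0) -> (-5,0), length = 7
Total = 9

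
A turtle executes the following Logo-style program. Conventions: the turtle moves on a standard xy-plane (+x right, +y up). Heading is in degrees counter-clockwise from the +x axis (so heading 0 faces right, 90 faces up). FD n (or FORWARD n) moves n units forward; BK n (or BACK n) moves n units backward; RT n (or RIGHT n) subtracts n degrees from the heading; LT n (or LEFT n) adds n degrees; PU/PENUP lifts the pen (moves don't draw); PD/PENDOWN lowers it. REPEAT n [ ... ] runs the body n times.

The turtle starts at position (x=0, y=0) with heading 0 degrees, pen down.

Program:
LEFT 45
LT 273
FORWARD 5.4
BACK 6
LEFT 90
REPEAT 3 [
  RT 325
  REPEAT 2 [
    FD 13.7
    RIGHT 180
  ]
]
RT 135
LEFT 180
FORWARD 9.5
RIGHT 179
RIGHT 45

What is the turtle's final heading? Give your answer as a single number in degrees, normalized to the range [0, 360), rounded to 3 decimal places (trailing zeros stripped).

Executing turtle program step by step:
Start: pos=(0,0), heading=0, pen down
LT 45: heading 0 -> 45
LT 273: heading 45 -> 318
FD 5.4: (0,0) -> (4.013,-3.613) [heading=318, draw]
BK 6: (4.013,-3.613) -> (-0.446,0.401) [heading=318, draw]
LT 90: heading 318 -> 48
REPEAT 3 [
  -- iteration 1/3 --
  RT 325: heading 48 -> 83
  REPEAT 2 [
    -- iteration 1/2 --
    FD 13.7: (-0.446,0.401) -> (1.224,13.999) [heading=83, draw]
    RT 180: heading 83 -> 263
    -- iteration 2/2 --
    FD 13.7: (1.224,13.999) -> (-0.446,0.401) [heading=263, draw]
    RT 180: heading 263 -> 83
  ]
  -- iteration 2/3 --
  RT 325: heading 83 -> 118
  REPEAT 2 [
    -- iteration 1/2 --
    FD 13.7: (-0.446,0.401) -> (-6.878,12.498) [heading=118, draw]
    RT 180: heading 118 -> 298
    -- iteration 2/2 --
    FD 13.7: (-6.878,12.498) -> (-0.446,0.401) [heading=298, draw]
    RT 180: heading 298 -> 118
  ]
  -- iteration 3/3 --
  RT 325: heading 118 -> 153
  REPEAT 2 [
    -- iteration 1/2 --
    FD 13.7: (-0.446,0.401) -> (-12.653,6.621) [heading=153, draw]
    RT 180: heading 153 -> 333
    -- iteration 2/2 --
    FD 13.7: (-12.653,6.621) -> (-0.446,0.401) [heading=333, draw]
    RT 180: heading 333 -> 153
  ]
]
RT 135: heading 153 -> 18
LT 180: heading 18 -> 198
FD 9.5: (-0.446,0.401) -> (-9.481,-2.534) [heading=198, draw]
RT 179: heading 198 -> 19
RT 45: heading 19 -> 334
Final: pos=(-9.481,-2.534), heading=334, 9 segment(s) drawn

Answer: 334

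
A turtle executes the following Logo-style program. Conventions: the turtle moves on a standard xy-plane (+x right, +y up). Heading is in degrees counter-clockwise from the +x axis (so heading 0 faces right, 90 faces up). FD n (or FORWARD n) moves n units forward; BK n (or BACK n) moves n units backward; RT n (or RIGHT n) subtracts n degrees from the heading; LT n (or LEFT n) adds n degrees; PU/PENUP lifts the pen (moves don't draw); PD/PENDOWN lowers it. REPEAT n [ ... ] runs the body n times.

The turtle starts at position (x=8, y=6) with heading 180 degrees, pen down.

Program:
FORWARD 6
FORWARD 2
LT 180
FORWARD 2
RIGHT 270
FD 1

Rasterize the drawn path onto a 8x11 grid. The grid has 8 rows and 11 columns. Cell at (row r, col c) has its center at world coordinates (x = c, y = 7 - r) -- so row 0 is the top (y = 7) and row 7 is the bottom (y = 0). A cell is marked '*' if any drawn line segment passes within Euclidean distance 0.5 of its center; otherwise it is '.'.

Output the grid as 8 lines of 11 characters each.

Segment 0: (8,6) -> (2,6)
Segment 1: (2,6) -> (0,6)
Segment 2: (0,6) -> (2,6)
Segment 3: (2,6) -> (2,7)

Answer: ..*........
*********..
...........
...........
...........
...........
...........
...........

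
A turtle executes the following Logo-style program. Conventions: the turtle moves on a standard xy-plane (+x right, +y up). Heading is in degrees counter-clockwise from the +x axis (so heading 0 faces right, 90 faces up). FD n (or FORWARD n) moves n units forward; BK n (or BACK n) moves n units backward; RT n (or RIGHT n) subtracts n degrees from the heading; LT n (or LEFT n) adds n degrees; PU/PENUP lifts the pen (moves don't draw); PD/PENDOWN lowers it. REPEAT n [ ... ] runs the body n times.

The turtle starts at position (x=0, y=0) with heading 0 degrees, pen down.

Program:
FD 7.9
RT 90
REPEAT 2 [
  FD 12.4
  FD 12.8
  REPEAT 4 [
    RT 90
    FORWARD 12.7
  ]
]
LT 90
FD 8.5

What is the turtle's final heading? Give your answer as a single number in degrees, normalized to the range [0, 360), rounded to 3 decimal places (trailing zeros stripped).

Answer: 0

Derivation:
Executing turtle program step by step:
Start: pos=(0,0), heading=0, pen down
FD 7.9: (0,0) -> (7.9,0) [heading=0, draw]
RT 90: heading 0 -> 270
REPEAT 2 [
  -- iteration 1/2 --
  FD 12.4: (7.9,0) -> (7.9,-12.4) [heading=270, draw]
  FD 12.8: (7.9,-12.4) -> (7.9,-25.2) [heading=270, draw]
  REPEAT 4 [
    -- iteration 1/4 --
    RT 90: heading 270 -> 180
    FD 12.7: (7.9,-25.2) -> (-4.8,-25.2) [heading=180, draw]
    -- iteration 2/4 --
    RT 90: heading 180 -> 90
    FD 12.7: (-4.8,-25.2) -> (-4.8,-12.5) [heading=90, draw]
    -- iteration 3/4 --
    RT 90: heading 90 -> 0
    FD 12.7: (-4.8,-12.5) -> (7.9,-12.5) [heading=0, draw]
    -- iteration 4/4 --
    RT 90: heading 0 -> 270
    FD 12.7: (7.9,-12.5) -> (7.9,-25.2) [heading=270, draw]
  ]
  -- iteration 2/2 --
  FD 12.4: (7.9,-25.2) -> (7.9,-37.6) [heading=270, draw]
  FD 12.8: (7.9,-37.6) -> (7.9,-50.4) [heading=270, draw]
  REPEAT 4 [
    -- iteration 1/4 --
    RT 90: heading 270 -> 180
    FD 12.7: (7.9,-50.4) -> (-4.8,-50.4) [heading=180, draw]
    -- iteration 2/4 --
    RT 90: heading 180 -> 90
    FD 12.7: (-4.8,-50.4) -> (-4.8,-37.7) [heading=90, draw]
    -- iteration 3/4 --
    RT 90: heading 90 -> 0
    FD 12.7: (-4.8,-37.7) -> (7.9,-37.7) [heading=0, draw]
    -- iteration 4/4 --
    RT 90: heading 0 -> 270
    FD 12.7: (7.9,-37.7) -> (7.9,-50.4) [heading=270, draw]
  ]
]
LT 90: heading 270 -> 0
FD 8.5: (7.9,-50.4) -> (16.4,-50.4) [heading=0, draw]
Final: pos=(16.4,-50.4), heading=0, 14 segment(s) drawn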